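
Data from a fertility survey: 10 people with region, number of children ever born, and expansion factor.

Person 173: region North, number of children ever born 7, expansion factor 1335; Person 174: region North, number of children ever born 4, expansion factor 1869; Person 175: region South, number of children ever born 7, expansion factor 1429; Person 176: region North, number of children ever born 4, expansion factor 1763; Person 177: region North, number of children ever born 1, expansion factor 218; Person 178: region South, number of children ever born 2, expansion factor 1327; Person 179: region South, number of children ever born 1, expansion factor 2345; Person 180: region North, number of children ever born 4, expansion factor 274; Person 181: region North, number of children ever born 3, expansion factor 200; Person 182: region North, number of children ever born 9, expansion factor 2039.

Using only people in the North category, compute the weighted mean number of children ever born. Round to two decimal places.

North rows: 173, 174, 176, 177, 180, 181, 182
Weighted sum = 7×1335 + 4×1869 + 4×1763 + 1×218 + 4×274 + 3×200 + 9×2039
  = 44138
Sum of weights = 1335 + 1869 + 1763 + 218 + 274 + 200 + 2039 = 7698
Weighted mean = 44138 / 7698 = 5.7336971

5.73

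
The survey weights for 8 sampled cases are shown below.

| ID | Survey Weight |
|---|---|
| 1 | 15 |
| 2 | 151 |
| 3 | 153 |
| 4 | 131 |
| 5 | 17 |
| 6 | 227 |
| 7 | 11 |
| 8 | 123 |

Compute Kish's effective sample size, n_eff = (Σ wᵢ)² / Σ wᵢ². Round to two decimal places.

Σ wᵢ = 15 + 151 + 153 + 131 + 17 + 227 + 11 + 123 = 828
Σ wᵢ² = 225 + 22801 + 23409 + 17161 + 289 + 51529 + 121 + 15129 = 130664
n_eff = 828² / 130664 = 685584 / 130664 = 5.2469234

5.25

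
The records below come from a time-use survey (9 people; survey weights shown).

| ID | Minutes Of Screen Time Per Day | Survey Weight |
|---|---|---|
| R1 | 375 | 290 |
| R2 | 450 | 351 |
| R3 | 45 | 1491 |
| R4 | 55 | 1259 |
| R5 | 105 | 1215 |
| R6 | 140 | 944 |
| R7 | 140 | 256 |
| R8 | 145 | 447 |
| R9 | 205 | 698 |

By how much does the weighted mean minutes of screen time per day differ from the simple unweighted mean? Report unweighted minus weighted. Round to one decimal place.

Unweighted sum = 375 + 450 + 45 + 55 + 105 + 140 + 140 + 145 + 205 = 1660
Unweighted mean = 1660 / 9 = 184.44444
Weighted sum = 375×290 + 450×351 + 45×1491 + 55×1259 + 105×1215 + 140×944 + 140×256 + 145×447 + 205×698
  = 108750 + 157950 + 67095 + 69245 + 127575 + 132160 + 35840 + 64815 + 143090 = 906520
Sum of weights = 290 + 351 + 1491 + 1259 + 1215 + 944 + 256 + 447 + 698 = 6951
Weighted mean = 906520 / 6951 = 130.41577
Difference (unweighted minus weighted) = 54.028677

54.0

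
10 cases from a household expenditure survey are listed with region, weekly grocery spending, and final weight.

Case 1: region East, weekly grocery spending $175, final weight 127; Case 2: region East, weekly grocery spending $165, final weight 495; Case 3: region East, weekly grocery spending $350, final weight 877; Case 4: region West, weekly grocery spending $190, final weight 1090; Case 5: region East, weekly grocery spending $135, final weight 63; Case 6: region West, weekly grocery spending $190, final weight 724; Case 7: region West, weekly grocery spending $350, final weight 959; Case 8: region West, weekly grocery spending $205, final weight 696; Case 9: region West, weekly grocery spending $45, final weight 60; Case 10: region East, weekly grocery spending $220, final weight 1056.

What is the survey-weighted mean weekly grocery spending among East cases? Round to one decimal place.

East rows: 1, 2, 3, 5, 10
Weighted sum = 175×127 + 165×495 + 350×877 + 135×63 + 220×1056
  = 22225 + 81675 + 306950 + 8505 + 232320 = 651675
Sum of weights = 127 + 495 + 877 + 63 + 1056 = 2618
Weighted mean = 651675 / 2618 = 248.92093

248.9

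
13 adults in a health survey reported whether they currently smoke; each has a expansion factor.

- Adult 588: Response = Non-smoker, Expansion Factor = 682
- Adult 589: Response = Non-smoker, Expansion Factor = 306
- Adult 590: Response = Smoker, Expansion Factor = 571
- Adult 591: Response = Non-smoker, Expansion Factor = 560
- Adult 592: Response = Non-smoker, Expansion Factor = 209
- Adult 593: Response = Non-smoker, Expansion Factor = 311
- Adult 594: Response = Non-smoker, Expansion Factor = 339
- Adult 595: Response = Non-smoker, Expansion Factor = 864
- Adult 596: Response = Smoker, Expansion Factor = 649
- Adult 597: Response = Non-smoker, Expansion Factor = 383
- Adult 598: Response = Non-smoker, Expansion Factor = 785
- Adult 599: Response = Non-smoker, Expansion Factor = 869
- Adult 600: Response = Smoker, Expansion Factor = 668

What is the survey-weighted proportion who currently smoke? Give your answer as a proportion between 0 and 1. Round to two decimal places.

0.26

Sum of weights for 'Smoker' = 571 + 649 + 668 = 1888
Total weight = 7196
Weighted proportion = 1888 / 7196 = 0.26236798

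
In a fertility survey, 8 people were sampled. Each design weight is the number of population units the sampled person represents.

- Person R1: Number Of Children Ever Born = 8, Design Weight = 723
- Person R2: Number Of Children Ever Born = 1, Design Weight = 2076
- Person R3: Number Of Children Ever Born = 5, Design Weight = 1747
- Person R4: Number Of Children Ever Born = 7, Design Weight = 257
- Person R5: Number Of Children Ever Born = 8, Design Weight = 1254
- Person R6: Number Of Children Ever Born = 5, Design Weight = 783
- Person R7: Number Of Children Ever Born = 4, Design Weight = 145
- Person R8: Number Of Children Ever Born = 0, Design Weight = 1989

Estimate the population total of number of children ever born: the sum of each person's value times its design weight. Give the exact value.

Weighted total = 8×723 + 1×2076 + 5×1747 + 7×257 + 8×1254 + 5×783 + 4×145 + 0×1989
  = 32921

32921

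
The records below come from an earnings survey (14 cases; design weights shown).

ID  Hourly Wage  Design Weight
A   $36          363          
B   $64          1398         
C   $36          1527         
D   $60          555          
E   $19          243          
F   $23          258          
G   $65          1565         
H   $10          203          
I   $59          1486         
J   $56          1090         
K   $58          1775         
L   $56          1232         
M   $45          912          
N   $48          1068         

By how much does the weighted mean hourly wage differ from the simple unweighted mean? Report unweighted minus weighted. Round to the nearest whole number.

Unweighted sum = 635
Unweighted mean = 635 / 14 = 45.357143
Weighted sum = 718078
Sum of weights = 13675
Weighted mean = 718078 / 13675 = 52.510274
Difference (unweighted minus weighted) = -7.1531314

-7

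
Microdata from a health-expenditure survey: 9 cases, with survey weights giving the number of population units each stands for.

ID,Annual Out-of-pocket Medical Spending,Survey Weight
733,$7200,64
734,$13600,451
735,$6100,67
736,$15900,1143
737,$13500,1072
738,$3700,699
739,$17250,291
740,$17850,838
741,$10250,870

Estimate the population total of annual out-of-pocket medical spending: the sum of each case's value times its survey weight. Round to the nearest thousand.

71131000

Weighted total = 7200×64 + 13600×451 + 6100×67 + 15900×1143 + 13500×1072 + 3700×699 + 17250×291 + 17850×838 + 10250×870
  = 460800 + 6133600 + 408700 + 18173700 + 14472000 + 2586300 + 5019750 + 14958300 + 8917500 = 71130650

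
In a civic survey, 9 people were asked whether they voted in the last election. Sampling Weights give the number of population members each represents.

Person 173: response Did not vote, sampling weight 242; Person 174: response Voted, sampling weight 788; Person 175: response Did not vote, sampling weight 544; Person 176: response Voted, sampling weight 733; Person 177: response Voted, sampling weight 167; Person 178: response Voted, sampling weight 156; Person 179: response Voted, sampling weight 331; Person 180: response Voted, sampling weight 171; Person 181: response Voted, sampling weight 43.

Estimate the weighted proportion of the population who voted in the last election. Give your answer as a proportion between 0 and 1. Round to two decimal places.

0.75

Sum of weights for 'Voted' = 788 + 733 + 167 + 156 + 331 + 171 + 43 = 2389
Total weight = 3175
Weighted proportion = 2389 / 3175 = 0.75244094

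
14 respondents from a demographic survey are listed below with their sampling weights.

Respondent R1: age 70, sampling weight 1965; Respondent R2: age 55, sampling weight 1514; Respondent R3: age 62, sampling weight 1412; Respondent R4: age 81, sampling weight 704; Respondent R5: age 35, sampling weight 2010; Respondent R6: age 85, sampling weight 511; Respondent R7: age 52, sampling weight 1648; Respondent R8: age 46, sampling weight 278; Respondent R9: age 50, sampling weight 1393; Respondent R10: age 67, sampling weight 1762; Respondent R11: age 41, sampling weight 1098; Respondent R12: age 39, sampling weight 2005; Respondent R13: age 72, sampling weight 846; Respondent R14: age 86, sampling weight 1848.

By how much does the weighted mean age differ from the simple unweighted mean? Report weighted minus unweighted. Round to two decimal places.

Unweighted sum = 841
Unweighted mean = 841 / 14 = 60.071429
Weighted sum = 1108414
Sum of weights = 18994
Weighted mean = 1108414 / 18994 = 58.356007
Difference (weighted minus unweighted) = -1.7154214

-1.72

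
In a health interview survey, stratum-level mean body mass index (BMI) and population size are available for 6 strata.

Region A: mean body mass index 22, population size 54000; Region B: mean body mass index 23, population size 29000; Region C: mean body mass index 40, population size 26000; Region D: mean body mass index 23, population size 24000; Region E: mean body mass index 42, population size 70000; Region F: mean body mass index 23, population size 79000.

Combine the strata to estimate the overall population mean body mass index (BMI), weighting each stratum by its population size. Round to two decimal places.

Σ Nₕ·x̄ₕ = 22×54000 + 23×29000 + 40×26000 + 23×24000 + 42×70000 + 23×79000
  = 1188000 + 667000 + 1040000 + 552000 + 2940000 + 1817000 = 8204000
Σ Nₕ = 54000 + 29000 + 26000 + 24000 + 70000 + 79000 = 282000
Overall mean = 8204000 / 282000 = 29.092199

29.09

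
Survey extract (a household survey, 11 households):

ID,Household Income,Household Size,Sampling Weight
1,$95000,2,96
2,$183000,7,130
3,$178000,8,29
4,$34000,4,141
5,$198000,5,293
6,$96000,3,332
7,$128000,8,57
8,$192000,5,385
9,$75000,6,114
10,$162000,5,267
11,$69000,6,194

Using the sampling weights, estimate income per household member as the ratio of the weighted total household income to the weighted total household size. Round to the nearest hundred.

Σ wᵢ·y = 95000×96 + 183000×130 + 178000×29 + 34000×141 + 198000×293 + 96000×332 + 128000×57 + 192000×385 + 75000×114 + 162000×267 + 69000×194
  = 279158000
Σ wᵢ·x = 2×96 + 7×130 + 8×29 + 4×141 + 5×293 + 3×332 + 8×57 + 5×385 + 6×114 + 5×267 + 6×194
  = 9923
Ratio = 279158000 / 9923 = 28132.42

28100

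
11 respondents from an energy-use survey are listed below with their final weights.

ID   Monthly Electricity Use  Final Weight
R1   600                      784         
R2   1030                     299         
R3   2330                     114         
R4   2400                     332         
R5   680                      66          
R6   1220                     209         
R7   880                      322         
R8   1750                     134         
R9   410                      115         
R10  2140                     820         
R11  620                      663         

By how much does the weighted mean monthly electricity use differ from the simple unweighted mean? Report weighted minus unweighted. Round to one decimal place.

Unweighted sum = 600 + 1030 + 2330 + 2400 + 680 + 1220 + 880 + 1750 + 410 + 2140 + 620 = 14060
Unweighted mean = 14060 / 11 = 1278.1818
Weighted sum = 600×784 + 1030×299 + 2330×114 + 2400×332 + 680×66 + 1220×209 + 880×322 + 1750×134 + 410×115 + 2140×820 + 620×663
  = 470400 + 307970 + 265620 + 796800 + 44880 + 254980 + 283360 + 234500 + 47150 + 1754800 + 411060 = 4871520
Sum of weights = 784 + 299 + 114 + 332 + 66 + 209 + 322 + 134 + 115 + 820 + 663 = 3858
Weighted mean = 4871520 / 3858 = 1262.7061
Difference (weighted minus unweighted) = -15.475753

-15.5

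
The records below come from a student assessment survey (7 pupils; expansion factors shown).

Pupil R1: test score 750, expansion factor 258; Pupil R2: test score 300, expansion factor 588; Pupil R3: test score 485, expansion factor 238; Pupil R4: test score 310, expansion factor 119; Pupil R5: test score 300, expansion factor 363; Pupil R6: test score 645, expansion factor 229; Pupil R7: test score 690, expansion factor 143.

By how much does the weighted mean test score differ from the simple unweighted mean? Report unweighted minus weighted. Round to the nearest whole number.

Unweighted sum = 750 + 300 + 485 + 310 + 300 + 645 + 690 = 3480
Unweighted mean = 3480 / 7 = 497.14286
Weighted sum = 750×258 + 300×588 + 485×238 + 310×119 + 300×363 + 645×229 + 690×143
  = 193500 + 176400 + 115430 + 36890 + 108900 + 147705 + 98670 = 877495
Sum of weights = 258 + 588 + 238 + 119 + 363 + 229 + 143 = 1938
Weighted mean = 877495 / 1938 = 452.7838
Difference (unweighted minus weighted) = 44.359059

44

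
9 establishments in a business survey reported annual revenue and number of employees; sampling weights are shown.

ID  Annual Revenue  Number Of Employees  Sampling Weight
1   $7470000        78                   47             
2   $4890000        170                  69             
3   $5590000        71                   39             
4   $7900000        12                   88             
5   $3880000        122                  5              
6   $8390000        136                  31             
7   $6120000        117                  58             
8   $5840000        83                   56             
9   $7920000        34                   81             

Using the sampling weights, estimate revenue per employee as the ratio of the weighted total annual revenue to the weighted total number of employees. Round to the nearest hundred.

Σ wᵢ·y = 7470000×47 + 4890000×69 + 5590000×39 + 7900000×88 + 3880000×5 + 8390000×31 + 6120000×58 + 5840000×56 + 7920000×81
  = 351090000 + 337410000 + 218010000 + 695200000 + 19400000 + 260090000 + 354960000 + 327040000 + 641520000 = 3204720000
Σ wᵢ·x = 78×47 + 170×69 + 71×39 + 12×88 + 122×5 + 136×31 + 117×58 + 83×56 + 34×81
  = 3666 + 11730 + 2769 + 1056 + 610 + 4216 + 6786 + 4648 + 2754 = 38235
Ratio = 3204720000 / 38235 = 83816.399

83800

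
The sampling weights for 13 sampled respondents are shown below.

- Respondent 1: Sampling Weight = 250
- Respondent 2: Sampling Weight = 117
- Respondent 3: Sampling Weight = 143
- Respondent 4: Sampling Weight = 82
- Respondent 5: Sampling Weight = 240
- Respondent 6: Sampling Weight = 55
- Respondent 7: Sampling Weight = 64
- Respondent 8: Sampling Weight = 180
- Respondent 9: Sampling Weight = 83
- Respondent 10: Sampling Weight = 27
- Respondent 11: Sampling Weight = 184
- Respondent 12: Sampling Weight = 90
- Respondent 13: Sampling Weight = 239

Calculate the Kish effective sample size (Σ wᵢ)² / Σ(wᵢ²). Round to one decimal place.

10.0

Σ wᵢ = 1754
Σ wᵢ² = 307178
n_eff = 1754² / 307178 = 3076516 / 307178 = 10.015418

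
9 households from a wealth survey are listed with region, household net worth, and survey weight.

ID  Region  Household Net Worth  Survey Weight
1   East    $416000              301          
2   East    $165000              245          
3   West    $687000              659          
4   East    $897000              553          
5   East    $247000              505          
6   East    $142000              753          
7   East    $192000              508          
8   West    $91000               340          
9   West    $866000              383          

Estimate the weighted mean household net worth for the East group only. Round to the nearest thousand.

346000

East rows: 1, 2, 4, 5, 6, 7
Weighted sum = 416000×301 + 165000×245 + 897000×553 + 247000×505 + 142000×753 + 192000×508
  = 125216000 + 40425000 + 496041000 + 124735000 + 106926000 + 97536000 = 990879000
Sum of weights = 301 + 245 + 553 + 505 + 753 + 508 = 2865
Weighted mean = 990879000 / 2865 = 345856.54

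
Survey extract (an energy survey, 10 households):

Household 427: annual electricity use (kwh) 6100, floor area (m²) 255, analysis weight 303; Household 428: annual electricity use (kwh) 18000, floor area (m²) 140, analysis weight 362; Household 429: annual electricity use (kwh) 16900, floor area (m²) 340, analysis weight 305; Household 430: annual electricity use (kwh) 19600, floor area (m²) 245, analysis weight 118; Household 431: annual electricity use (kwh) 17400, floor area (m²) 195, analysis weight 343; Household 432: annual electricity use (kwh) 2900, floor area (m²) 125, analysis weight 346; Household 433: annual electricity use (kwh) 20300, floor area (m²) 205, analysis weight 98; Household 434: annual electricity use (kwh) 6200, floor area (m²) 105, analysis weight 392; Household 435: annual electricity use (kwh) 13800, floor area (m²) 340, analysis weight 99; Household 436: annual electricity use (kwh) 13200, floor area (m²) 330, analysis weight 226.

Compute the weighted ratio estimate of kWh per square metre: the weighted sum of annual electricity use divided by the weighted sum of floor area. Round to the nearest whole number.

Σ wᵢ·y = 6100×303 + 18000×362 + 16900×305 + 19600×118 + 17400×343 + 2900×346 + 20300×98 + 6200×392 + 13800×99 + 13200×226
  = 31572400
Σ wᵢ·x = 255×303 + 140×362 + 340×305 + 245×118 + 195×343 + 125×346 + 205×98 + 105×392 + 340×99 + 330×226
  = 540180
Ratio = 31572400 / 540180 = 58.447925

58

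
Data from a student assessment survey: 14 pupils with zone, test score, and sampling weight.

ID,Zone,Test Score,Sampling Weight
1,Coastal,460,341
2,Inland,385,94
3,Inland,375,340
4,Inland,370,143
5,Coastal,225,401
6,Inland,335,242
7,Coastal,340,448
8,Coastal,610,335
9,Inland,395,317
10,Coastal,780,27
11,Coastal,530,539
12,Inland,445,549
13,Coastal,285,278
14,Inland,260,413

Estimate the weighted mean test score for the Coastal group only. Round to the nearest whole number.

418

Coastal rows: 1, 5, 7, 8, 10, 11, 13
Weighted sum = 989715
Sum of weights = 341 + 401 + 448 + 335 + 27 + 539 + 278 = 2369
Weighted mean = 989715 / 2369 = 417.77754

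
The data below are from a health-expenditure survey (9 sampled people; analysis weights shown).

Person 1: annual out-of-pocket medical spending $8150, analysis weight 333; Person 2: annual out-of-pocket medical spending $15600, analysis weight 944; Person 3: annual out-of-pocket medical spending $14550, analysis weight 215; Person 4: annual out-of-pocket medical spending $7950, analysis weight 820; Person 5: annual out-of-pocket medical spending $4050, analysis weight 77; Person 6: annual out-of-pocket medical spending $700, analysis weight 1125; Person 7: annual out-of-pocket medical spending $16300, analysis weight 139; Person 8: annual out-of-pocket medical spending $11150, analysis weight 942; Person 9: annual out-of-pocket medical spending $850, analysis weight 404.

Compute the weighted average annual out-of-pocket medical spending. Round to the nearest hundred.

Weighted sum = 8150×333 + 15600×944 + 14550×215 + 7950×820 + 4050×77 + 700×1125 + 16300×139 + 11150×942 + 850×404
  = 41299350
Sum of weights = 333 + 944 + 215 + 820 + 77 + 1125 + 139 + 942 + 404 = 4999
Weighted mean = 41299350 / 4999 = 8261.5223

8300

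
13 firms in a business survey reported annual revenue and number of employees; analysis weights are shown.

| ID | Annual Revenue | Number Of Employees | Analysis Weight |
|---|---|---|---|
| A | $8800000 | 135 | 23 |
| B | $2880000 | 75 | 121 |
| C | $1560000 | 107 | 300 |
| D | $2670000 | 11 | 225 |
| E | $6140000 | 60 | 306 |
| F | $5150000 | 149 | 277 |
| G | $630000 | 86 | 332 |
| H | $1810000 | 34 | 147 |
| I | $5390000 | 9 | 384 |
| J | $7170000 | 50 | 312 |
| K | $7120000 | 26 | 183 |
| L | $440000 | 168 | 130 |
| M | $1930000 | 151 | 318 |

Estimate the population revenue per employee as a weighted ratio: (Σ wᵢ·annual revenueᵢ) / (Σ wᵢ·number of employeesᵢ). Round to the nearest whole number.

Σ wᵢ·y = 11680950000
Σ wᵢ·x = 233610
Ratio = 11680950000 / 233610 = 50001.926

50002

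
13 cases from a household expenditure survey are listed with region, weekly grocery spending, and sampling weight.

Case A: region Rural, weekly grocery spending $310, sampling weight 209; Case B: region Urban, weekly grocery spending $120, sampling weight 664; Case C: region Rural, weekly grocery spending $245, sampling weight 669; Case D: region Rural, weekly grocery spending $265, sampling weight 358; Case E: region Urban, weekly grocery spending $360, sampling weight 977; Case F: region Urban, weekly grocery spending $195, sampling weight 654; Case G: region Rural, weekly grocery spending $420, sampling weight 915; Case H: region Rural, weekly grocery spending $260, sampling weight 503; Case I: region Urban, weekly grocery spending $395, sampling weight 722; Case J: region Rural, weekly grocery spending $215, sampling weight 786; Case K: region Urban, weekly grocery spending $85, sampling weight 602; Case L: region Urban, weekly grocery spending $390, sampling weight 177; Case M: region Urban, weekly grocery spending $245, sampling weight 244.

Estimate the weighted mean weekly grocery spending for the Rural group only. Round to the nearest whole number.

293

Rural rows: A, C, D, G, H, J
Weighted sum = 310×209 + 245×669 + 265×358 + 420×915 + 260×503 + 215×786
  = 64790 + 163905 + 94870 + 384300 + 130780 + 168990 = 1007635
Sum of weights = 209 + 669 + 358 + 915 + 503 + 786 = 3440
Weighted mean = 1007635 / 3440 = 292.91715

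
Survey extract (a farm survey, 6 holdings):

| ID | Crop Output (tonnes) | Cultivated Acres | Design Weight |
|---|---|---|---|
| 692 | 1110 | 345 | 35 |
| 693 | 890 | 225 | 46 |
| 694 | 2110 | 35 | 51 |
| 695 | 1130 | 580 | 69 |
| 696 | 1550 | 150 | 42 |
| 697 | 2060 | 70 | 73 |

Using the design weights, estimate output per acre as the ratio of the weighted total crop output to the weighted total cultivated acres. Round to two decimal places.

Σ wᵢ·y = 1110×35 + 890×46 + 2110×51 + 1130×69 + 1550×42 + 2060×73
  = 480850
Σ wᵢ·x = 345×35 + 225×46 + 35×51 + 580×69 + 150×42 + 70×73
  = 12075 + 10350 + 1785 + 40020 + 6300 + 5110 = 75640
Ratio = 480850 / 75640 = 6.3570862

6.36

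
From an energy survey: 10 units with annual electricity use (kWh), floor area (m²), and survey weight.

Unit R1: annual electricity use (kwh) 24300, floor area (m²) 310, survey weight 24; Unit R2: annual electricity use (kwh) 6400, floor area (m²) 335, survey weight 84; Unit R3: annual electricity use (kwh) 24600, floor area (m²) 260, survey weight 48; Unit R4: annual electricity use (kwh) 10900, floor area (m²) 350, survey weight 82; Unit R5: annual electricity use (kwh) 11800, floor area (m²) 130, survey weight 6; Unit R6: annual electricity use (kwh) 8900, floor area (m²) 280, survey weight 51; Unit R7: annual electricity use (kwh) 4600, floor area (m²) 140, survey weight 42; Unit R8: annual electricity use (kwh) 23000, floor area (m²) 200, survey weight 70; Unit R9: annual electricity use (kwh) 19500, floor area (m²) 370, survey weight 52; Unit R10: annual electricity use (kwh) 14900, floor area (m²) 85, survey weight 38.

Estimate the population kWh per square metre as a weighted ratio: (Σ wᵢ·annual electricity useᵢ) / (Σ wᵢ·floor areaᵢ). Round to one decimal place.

Σ wᵢ·y = 24300×24 + 6400×84 + 24600×48 + 10900×82 + 11800×6 + 8900×51 + 4600×42 + 23000×70 + 19500×52 + 14900×38
  = 7103500
Σ wᵢ·x = 310×24 + 335×84 + 260×48 + 350×82 + 130×6 + 280×51 + 140×42 + 200×70 + 370×52 + 85×38
  = 134170
Ratio = 7103500 / 134170 = 52.944026

52.9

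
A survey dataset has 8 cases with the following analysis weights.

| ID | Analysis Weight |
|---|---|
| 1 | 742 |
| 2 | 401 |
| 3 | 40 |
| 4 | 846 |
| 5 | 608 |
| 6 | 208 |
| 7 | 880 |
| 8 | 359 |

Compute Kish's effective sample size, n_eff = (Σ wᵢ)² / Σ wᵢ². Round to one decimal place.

Σ wᵢ = 742 + 401 + 40 + 846 + 608 + 208 + 880 + 359 = 4084
Σ wᵢ² = 550564 + 160801 + 1600 + 715716 + 369664 + 43264 + 774400 + 128881 = 2744890
n_eff = 4084² / 2744890 = 16679056 / 2744890 = 6.0764023

6.1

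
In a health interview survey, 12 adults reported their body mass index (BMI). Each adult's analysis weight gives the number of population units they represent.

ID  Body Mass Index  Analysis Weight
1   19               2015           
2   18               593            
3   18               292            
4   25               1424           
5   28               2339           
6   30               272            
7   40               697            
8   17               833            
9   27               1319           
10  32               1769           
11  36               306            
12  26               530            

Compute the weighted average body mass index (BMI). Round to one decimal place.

Weighted sum = 322525
Sum of weights = 2015 + 593 + 292 + 1424 + 2339 + 272 + 697 + 833 + 1319 + 1769 + 306 + 530 = 12389
Weighted mean = 322525 / 12389 = 26.033175

26.0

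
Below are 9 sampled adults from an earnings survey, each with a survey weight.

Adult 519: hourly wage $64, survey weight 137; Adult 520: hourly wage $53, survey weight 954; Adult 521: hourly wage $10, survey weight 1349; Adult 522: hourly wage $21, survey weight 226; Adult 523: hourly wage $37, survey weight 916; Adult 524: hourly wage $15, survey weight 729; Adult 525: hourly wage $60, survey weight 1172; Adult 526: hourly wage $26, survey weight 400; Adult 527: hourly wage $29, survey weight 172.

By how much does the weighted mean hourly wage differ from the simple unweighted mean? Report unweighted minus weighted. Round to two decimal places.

0.63

Unweighted sum = 64 + 53 + 10 + 21 + 37 + 15 + 60 + 26 + 29 = 315
Unweighted mean = 315 / 9 = 35
Weighted sum = 64×137 + 53×954 + 10×1349 + 21×226 + 37×916 + 15×729 + 60×1172 + 26×400 + 29×172
  = 8768 + 50562 + 13490 + 4746 + 33892 + 10935 + 70320 + 10400 + 4988 = 208101
Sum of weights = 137 + 954 + 1349 + 226 + 916 + 729 + 1172 + 400 + 172 = 6055
Weighted mean = 208101 / 6055 = 34.368456
Difference (unweighted minus weighted) = 0.63154418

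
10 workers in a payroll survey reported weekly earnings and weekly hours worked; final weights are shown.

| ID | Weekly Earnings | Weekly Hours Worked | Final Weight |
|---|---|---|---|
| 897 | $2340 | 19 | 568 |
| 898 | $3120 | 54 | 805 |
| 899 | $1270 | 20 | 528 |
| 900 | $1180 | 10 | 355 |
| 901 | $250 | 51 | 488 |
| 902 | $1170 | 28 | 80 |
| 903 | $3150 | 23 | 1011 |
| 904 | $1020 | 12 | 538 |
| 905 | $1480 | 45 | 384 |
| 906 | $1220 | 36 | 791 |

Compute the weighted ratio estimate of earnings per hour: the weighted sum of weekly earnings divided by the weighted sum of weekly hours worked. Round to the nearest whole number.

Σ wᵢ·y = 2340×568 + 3120×805 + 1270×528 + 1180×355 + 250×488 + 1170×80 + 3150×1011 + 1020×538 + 1480×384 + 1220×791
  = 1329120 + 2511600 + 670560 + 418900 + 122000 + 93600 + 3184650 + 548760 + 568320 + 965020 = 10412530
Σ wᵢ·x = 170965
Ratio = 10412530 / 170965 = 60.904454

61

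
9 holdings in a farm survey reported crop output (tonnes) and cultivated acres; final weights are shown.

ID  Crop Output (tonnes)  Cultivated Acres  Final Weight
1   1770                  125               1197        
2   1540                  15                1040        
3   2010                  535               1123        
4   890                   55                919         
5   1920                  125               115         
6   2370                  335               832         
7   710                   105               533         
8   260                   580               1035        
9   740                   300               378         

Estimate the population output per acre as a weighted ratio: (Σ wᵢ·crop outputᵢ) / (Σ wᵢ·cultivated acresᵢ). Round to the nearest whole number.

Σ wᵢ·y = 1770×1197 + 1540×1040 + 2010×1123 + 890×919 + 1920×115 + 2370×832 + 710×533 + 260×1035 + 740×378
  = 2118690 + 1601600 + 2257230 + 817910 + 220800 + 1971840 + 378430 + 269100 + 279720 = 9915320
Σ wᵢ·x = 125×1197 + 15×1040 + 535×1123 + 55×919 + 125×115 + 335×832 + 105×533 + 580×1035 + 300×378
  = 1879335
Ratio = 9915320 / 1879335 = 5.2759726

5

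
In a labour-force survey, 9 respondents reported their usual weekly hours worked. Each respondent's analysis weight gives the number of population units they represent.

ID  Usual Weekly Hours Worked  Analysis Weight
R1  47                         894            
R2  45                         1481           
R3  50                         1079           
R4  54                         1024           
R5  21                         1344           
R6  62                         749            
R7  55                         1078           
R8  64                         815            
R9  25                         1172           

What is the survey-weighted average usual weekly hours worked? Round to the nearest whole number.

45

Weighted sum = 47×894 + 45×1481 + 50×1079 + 54×1024 + 21×1344 + 62×749 + 55×1078 + 64×815 + 25×1172
  = 42018 + 66645 + 53950 + 55296 + 28224 + 46438 + 59290 + 52160 + 29300 = 433321
Sum of weights = 894 + 1481 + 1079 + 1024 + 1344 + 749 + 1078 + 815 + 1172 = 9636
Weighted mean = 433321 / 9636 = 44.968971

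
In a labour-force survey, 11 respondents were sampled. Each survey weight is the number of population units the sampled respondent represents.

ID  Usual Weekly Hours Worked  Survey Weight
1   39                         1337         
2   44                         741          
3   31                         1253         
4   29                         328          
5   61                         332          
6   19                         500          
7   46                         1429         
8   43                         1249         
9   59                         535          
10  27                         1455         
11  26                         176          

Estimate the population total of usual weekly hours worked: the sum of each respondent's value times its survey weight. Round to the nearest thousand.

358000

Weighted total = 39×1337 + 44×741 + 31×1253 + 29×328 + 61×332 + 19×500 + 46×1429 + 43×1249 + 59×535 + 27×1455 + 26×176
  = 357721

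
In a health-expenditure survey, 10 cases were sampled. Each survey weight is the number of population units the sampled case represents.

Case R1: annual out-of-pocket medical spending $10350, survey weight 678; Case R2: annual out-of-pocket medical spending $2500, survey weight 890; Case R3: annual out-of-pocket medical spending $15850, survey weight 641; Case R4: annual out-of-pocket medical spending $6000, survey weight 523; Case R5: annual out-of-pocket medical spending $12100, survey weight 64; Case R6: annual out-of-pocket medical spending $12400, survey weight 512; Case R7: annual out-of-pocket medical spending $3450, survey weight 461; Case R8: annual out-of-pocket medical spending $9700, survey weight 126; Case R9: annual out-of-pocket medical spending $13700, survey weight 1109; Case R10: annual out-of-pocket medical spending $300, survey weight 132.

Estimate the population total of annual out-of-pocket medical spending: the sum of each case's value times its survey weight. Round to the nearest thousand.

47709000

Weighted total = 47708900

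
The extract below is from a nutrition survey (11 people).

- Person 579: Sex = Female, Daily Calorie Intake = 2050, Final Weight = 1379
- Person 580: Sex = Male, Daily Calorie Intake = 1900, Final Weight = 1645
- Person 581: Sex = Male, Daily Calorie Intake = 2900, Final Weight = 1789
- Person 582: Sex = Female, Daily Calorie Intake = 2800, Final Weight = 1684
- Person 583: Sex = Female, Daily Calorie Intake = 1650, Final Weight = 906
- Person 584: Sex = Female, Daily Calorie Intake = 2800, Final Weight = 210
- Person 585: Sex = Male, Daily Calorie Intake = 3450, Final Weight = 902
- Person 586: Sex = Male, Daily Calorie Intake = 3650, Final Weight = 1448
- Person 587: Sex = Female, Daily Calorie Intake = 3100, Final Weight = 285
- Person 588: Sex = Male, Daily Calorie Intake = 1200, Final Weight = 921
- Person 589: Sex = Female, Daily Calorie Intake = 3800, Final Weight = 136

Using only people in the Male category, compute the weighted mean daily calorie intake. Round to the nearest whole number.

Male rows: 580, 581, 585, 586, 588
Weighted sum = 1900×1645 + 2900×1789 + 3450×902 + 3650×1448 + 1200×921
  = 3125500 + 5188100 + 3111900 + 5285200 + 1105200 = 17815900
Sum of weights = 1645 + 1789 + 902 + 1448 + 921 = 6705
Weighted mean = 17815900 / 6705 = 2657.1066

2657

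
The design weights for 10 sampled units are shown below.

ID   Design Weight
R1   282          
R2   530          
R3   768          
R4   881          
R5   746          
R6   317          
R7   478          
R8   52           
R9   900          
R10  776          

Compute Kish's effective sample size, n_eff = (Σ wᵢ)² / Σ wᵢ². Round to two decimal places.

8.15

Σ wᵢ = 5730
Σ wᵢ² = 79524 + 280900 + 589824 + 776161 + 556516 + 100489 + 228484 + 2704 + 810000 + 602176 = 4026778
n_eff = 5730² / 4026778 = 32832900 / 4026778 = 8.1536405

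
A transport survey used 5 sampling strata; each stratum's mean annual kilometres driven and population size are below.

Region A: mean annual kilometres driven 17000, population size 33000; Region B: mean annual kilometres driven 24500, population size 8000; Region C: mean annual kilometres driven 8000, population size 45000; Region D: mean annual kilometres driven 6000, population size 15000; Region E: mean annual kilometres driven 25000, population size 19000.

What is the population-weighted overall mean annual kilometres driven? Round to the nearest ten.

14020

Σ Nₕ·x̄ₕ = 17000×33000 + 24500×8000 + 8000×45000 + 6000×15000 + 25000×19000
  = 1682000000
Σ Nₕ = 33000 + 8000 + 45000 + 15000 + 19000 = 120000
Overall mean = 1682000000 / 120000 = 14016.667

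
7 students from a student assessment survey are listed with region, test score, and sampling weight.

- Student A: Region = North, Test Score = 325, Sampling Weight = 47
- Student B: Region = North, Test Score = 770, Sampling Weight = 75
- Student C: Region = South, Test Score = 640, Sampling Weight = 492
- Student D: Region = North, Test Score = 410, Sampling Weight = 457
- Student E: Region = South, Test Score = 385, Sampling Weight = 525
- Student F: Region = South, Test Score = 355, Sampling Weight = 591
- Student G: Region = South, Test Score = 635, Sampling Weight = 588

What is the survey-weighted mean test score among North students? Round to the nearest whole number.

North rows: A, B, D
Weighted sum = 260395
Sum of weights = 47 + 75 + 457 = 579
Weighted mean = 260395 / 579 = 449.7323

450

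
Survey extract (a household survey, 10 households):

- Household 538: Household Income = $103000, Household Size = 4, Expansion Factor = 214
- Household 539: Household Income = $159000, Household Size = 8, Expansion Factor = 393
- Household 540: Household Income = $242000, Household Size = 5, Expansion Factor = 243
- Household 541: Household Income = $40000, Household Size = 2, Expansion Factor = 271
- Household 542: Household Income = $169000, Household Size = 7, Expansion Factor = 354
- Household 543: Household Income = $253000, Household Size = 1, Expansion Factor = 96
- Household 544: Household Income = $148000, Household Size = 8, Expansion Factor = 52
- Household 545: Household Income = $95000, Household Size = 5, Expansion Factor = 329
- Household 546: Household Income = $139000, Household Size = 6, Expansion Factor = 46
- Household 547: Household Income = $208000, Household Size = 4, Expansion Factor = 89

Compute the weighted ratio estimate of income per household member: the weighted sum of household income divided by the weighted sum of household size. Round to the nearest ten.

27410

Σ wᵢ·y = 103000×214 + 159000×393 + 242000×243 + 40000×271 + 169000×354 + 253000×96 + 148000×52 + 95000×329 + 139000×46 + 208000×89
  = 302146000
Σ wᵢ·x = 11024
Ratio = 302146000 / 11024 = 27408.019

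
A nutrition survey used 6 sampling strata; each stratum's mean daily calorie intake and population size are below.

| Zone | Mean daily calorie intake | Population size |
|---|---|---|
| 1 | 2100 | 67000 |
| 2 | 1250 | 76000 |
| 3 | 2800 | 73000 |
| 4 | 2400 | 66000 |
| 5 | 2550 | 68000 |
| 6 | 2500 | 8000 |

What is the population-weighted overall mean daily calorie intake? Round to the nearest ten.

Σ Nₕ·x̄ₕ = 2100×67000 + 1250×76000 + 2800×73000 + 2400×66000 + 2550×68000 + 2500×8000
  = 140700000 + 95000000 + 204400000 + 158400000 + 173400000 + 20000000 = 791900000
Σ Nₕ = 67000 + 76000 + 73000 + 66000 + 68000 + 8000 = 358000
Overall mean = 791900000 / 358000 = 2212.0112

2210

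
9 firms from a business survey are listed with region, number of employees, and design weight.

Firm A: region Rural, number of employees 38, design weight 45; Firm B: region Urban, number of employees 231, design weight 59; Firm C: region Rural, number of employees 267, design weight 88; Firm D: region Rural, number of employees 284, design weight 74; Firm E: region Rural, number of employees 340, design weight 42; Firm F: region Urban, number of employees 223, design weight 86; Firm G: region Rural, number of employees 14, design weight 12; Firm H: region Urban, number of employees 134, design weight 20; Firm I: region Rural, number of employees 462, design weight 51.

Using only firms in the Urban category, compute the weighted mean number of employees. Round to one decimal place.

215.1

Urban rows: B, F, H
Weighted sum = 231×59 + 223×86 + 134×20
  = 35487
Sum of weights = 59 + 86 + 20 = 165
Weighted mean = 35487 / 165 = 215.07273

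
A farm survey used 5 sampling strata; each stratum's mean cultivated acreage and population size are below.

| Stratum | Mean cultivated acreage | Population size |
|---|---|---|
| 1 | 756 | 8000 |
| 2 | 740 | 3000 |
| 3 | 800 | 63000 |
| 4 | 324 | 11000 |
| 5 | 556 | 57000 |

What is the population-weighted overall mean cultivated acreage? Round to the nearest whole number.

Σ Nₕ·x̄ₕ = 756×8000 + 740×3000 + 800×63000 + 324×11000 + 556×57000
  = 6048000 + 2220000 + 50400000 + 3564000 + 31692000 = 93924000
Σ Nₕ = 8000 + 3000 + 63000 + 11000 + 57000 = 142000
Overall mean = 93924000 / 142000 = 661.43662

661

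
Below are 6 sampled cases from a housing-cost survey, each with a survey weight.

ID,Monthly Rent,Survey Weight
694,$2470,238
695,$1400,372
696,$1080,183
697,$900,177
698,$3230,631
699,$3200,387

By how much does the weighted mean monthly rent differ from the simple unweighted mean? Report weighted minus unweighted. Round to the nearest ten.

Unweighted sum = 2470 + 1400 + 1080 + 900 + 3230 + 3200 = 12280
Unweighted mean = 12280 / 6 = 2046.6667
Weighted sum = 2470×238 + 1400×372 + 1080×183 + 900×177 + 3230×631 + 3200×387
  = 4742130
Sum of weights = 238 + 372 + 183 + 177 + 631 + 387 = 1988
Weighted mean = 4742130 / 1988 = 2385.3773
Difference (weighted minus unweighted) = 338.7106

340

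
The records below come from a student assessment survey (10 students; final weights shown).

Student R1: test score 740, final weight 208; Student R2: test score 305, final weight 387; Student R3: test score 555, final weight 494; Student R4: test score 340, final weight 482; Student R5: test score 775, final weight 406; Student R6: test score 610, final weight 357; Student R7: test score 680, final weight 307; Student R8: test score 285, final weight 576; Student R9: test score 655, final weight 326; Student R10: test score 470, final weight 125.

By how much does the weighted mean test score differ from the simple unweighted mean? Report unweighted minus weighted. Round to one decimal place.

26.9

Unweighted sum = 5415
Unweighted mean = 5415 / 10 = 541.5
Weighted sum = 740×208 + 305×387 + 555×494 + 340×482 + 775×406 + 610×357 + 680×307 + 285×576 + 655×326 + 470×125
  = 153920 + 118035 + 274170 + 163880 + 314650 + 217770 + 208760 + 164160 + 213530 + 58750 = 1887625
Sum of weights = 208 + 387 + 494 + 482 + 406 + 357 + 307 + 576 + 326 + 125 = 3668
Weighted mean = 1887625 / 3668 = 514.61968
Difference (unweighted minus weighted) = 26.880316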